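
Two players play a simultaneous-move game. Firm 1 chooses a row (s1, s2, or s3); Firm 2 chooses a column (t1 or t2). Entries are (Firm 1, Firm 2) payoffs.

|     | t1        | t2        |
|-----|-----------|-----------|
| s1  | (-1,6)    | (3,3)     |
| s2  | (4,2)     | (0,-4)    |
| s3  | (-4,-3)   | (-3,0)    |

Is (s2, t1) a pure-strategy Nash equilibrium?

Yes

Holding Firm 2 at t1: Firm 1 gets 4 from s2, versus -1 from s1, -4 from s3. No profitable deviation for Firm 1.
Holding Firm 1 at s2: Firm 2 gets 2 from t1, versus -4 from t2. No profitable deviation for Firm 2 either.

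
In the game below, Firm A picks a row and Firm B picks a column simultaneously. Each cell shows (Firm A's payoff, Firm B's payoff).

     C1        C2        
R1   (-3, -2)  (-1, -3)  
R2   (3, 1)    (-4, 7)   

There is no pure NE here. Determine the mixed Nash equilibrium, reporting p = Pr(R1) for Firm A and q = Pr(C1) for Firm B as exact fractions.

In a mixed NE each player is indifferent between their pure strategies, so the opponent's mix sets the indifference.
Firm B indifferent between C1 and C2: p·(-2) + (1−p)·1 = p·(-3) + (1−p)·7 ⟹ 1 + (-3)p = 7 + (-10)p ⟹ p = 6/7.
Firm A indifferent between R1 and R2: q·(-3) + (1−q)·(-1) = q·3 + (1−q)·(-4) ⟹ (-1) + (-2)q = (-4) + 7q ⟹ q = 1/3.

p = 6/7, q = 1/3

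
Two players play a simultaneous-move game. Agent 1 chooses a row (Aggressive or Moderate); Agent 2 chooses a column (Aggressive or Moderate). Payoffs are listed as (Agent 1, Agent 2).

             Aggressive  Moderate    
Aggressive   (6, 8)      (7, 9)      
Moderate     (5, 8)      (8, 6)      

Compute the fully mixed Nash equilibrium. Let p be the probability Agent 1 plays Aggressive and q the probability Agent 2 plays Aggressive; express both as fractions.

Each player's mixing probability is pinned down by making the *other* player indifferent.
Agent 2 indifferent between Aggressive and Moderate: p·8 + (1−p)·8 = p·9 + (1−p)·6 ⟹ 8 + 0p = 6 + 3p ⟹ p = 2/3.
Agent 1 indifferent between Aggressive and Moderate: q·6 + (1−q)·7 = q·5 + (1−q)·8 ⟹ 7 + (-1)q = 8 + (-3)q ⟹ q = 1/2.

p = 2/3, q = 1/2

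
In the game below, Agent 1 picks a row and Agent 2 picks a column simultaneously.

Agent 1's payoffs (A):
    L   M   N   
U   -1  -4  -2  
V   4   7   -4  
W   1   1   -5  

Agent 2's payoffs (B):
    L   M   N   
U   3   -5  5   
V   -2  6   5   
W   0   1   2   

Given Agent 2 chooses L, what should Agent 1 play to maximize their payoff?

With Agent 2 fixed at L, Agent 1's payoffs are: U → -1, V → 4, W → 1.
The maximum is 4, achieved by V.

V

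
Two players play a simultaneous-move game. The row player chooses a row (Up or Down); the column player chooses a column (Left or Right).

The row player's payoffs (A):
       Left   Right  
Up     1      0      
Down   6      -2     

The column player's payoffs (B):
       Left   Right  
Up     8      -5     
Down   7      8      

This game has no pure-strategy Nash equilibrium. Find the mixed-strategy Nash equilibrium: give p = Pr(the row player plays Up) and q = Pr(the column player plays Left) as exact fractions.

p = 1/14, q = 2/7

Each player's mixing probability is pinned down by making the *other* player indifferent.
The column player indifferent between Left and Right: p·8 + (1−p)·7 = p·(-5) + (1−p)·8 ⟹ 7 + 1p = 8 + (-13)p ⟹ p = 1/14.
The row player indifferent between Up and Down: q·1 + (1−q)·0 = q·6 + (1−q)·(-2) ⟹ 0 + 1q = (-2) + 8q ⟹ q = 2/7.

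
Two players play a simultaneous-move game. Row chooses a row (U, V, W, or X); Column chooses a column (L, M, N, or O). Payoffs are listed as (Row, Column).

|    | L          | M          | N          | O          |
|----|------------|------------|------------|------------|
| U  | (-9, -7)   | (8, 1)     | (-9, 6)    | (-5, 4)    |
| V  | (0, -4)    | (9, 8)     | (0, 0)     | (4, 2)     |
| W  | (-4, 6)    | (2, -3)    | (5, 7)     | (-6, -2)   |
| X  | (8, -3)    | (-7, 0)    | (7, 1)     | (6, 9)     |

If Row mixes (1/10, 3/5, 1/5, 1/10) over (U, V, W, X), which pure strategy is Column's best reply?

Compute Column's expected payoff from each pure strategy against the given mix.
L: (1/10)·(-7) + (3/5)·(-4) + (1/5)·6 + (1/10)·(-3) = -11/5
M: (1/10)·1 + (3/5)·8 + (1/5)·(-3) + (1/10)·0 = 43/10
N: (1/10)·6 + (3/5)·0 + (1/5)·7 + (1/10)·1 = 21/10
O: (1/10)·4 + (3/5)·2 + (1/5)·(-2) + (1/10)·9 = 21/10
Highest expected payoff is 43/10, from M.

M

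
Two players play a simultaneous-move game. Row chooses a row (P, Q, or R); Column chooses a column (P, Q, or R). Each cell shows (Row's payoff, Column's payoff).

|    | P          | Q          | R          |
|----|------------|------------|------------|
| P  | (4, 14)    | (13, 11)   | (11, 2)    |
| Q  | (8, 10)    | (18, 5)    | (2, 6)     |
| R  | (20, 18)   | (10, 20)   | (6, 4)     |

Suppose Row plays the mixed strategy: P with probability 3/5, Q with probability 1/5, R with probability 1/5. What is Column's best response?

P

Compute Column's expected payoff from each pure strategy against the given mix.
P: (3/5)·14 + (1/5)·10 + (1/5)·18 = 14
Q: (3/5)·11 + (1/5)·5 + (1/5)·20 = 58/5
R: (3/5)·2 + (1/5)·6 + (1/5)·4 = 16/5
Highest expected payoff is 14, from P.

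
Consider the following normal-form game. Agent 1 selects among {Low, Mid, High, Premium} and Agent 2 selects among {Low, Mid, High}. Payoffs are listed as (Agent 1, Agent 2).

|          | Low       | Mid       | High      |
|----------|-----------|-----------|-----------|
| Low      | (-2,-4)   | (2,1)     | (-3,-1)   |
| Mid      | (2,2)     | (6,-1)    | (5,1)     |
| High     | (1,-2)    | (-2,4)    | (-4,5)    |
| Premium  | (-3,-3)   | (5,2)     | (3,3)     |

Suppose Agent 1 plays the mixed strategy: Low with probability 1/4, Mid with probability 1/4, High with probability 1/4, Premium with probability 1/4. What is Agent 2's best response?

High

Agent 2's best reply maximizes expected payoff against the mix.
Low: (1/4)·(-4) + (1/4)·2 + (1/4)·(-2) + (1/4)·(-3) = -7/4
Mid: (1/4)·1 + (1/4)·(-1) + (1/4)·4 + (1/4)·2 = 3/2
High: (1/4)·(-1) + (1/4)·1 + (1/4)·5 + (1/4)·3 = 2
Highest expected payoff is 2, from High.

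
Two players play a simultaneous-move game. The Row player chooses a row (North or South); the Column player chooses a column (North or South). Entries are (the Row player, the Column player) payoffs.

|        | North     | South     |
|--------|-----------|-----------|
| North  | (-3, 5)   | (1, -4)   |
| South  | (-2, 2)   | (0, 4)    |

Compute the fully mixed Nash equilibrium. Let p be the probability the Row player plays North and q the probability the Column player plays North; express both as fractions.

In a mixed NE each player is indifferent between their pure strategies, so the opponent's mix sets the indifference.
The Column player indifferent between North and South: p·5 + (1−p)·2 = p·(-4) + (1−p)·4 ⟹ 2 + 3p = 4 + (-8)p ⟹ p = 2/11.
The Row player indifferent between North and South: q·(-3) + (1−q)·1 = q·(-2) + (1−q)·0 ⟹ 1 + (-4)q = 0 + (-2)q ⟹ q = 1/2.

p = 2/11, q = 1/2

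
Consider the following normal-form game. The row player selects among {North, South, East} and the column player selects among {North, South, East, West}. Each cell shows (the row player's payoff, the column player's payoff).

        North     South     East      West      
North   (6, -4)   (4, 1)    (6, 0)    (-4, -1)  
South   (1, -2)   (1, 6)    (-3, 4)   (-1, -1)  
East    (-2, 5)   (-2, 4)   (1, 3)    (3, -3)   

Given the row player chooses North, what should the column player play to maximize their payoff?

South

With the row player fixed at North, the column player's payoffs are: North → -4, South → 1, East → 0, West → -1.
The maximum is 1, achieved by South.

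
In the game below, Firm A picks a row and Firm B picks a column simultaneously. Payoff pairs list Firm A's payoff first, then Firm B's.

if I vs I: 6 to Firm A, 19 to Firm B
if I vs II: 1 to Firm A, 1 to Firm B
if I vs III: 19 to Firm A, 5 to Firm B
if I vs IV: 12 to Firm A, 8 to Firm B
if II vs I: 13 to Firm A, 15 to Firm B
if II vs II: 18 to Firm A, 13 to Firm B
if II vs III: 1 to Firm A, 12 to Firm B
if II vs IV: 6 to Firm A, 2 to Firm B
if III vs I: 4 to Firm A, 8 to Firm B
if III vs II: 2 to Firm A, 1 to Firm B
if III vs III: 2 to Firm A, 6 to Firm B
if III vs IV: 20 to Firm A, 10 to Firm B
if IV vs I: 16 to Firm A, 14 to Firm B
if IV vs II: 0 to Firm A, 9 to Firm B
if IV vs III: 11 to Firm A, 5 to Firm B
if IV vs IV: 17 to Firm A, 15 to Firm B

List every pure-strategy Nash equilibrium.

Find each player's best response to every opponent strategy; NE are the intersections.
Firm A's best responses — vs I: IV (payoff 16); vs II: II (payoff 18); vs III: I (payoff 19); vs IV: III (payoff 20).
Firm B's best responses — vs I: I (payoff 19); vs II: I (payoff 15); vs III: IV (payoff 10); vs IV: IV (payoff 15).
The only mutual best response is (III, IV); neither player gains by switching there.

(III, IV)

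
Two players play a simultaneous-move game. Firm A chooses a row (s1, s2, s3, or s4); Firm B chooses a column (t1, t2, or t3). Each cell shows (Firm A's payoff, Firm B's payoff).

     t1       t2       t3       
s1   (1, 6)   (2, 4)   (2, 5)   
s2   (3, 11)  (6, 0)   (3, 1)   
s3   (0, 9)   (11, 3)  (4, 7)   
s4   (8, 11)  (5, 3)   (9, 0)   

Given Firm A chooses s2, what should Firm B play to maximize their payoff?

t1

With Firm A fixed at s2, Firm B's payoffs are: t1 → 11, t2 → 0, t3 → 1.
The maximum is 11, achieved by t1.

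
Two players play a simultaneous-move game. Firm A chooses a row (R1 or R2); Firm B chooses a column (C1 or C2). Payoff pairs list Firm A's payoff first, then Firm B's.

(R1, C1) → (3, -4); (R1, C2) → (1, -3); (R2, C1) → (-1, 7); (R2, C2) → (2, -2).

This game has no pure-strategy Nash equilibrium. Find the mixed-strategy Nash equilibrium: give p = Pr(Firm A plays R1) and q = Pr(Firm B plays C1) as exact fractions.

p = 9/10, q = 1/5

In a mixed NE each player is indifferent between their pure strategies, so the opponent's mix sets the indifference.
Firm B indifferent between C1 and C2: p·(-4) + (1−p)·7 = p·(-3) + (1−p)·(-2) ⟹ 7 + (-11)p = (-2) + (-1)p ⟹ p = 9/10.
Firm A indifferent between R1 and R2: q·3 + (1−q)·1 = q·(-1) + (1−q)·2 ⟹ 1 + 2q = 2 + (-3)q ⟹ q = 1/5.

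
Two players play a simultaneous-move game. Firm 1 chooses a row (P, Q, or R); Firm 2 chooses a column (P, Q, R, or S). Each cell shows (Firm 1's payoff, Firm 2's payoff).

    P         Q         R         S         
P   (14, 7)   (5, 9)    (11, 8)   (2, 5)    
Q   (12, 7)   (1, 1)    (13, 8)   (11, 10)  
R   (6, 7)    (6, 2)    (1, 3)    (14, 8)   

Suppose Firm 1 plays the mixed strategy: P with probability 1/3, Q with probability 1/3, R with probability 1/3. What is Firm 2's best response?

Firm 2's best reply maximizes expected payoff against the mix.
P: (1/3)·7 + (1/3)·7 + (1/3)·7 = 7
Q: (1/3)·9 + (1/3)·1 + (1/3)·2 = 4
R: (1/3)·8 + (1/3)·8 + (1/3)·3 = 19/3
S: (1/3)·5 + (1/3)·10 + (1/3)·8 = 23/3
Highest expected payoff is 23/3, from S.

S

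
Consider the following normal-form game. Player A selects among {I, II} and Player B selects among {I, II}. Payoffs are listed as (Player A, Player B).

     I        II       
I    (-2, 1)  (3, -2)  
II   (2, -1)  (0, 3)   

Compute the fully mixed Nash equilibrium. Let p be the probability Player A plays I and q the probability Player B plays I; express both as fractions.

In a mixed NE each player is indifferent between their pure strategies, so the opponent's mix sets the indifference.
Player B indifferent between I and II: p·1 + (1−p)·(-1) = p·(-2) + (1−p)·3 ⟹ (-1) + 2p = 3 + (-5)p ⟹ p = 4/7.
Player A indifferent between I and II: q·(-2) + (1−q)·3 = q·2 + (1−q)·0 ⟹ 3 + (-5)q = 0 + 2q ⟹ q = 3/7.

p = 4/7, q = 3/7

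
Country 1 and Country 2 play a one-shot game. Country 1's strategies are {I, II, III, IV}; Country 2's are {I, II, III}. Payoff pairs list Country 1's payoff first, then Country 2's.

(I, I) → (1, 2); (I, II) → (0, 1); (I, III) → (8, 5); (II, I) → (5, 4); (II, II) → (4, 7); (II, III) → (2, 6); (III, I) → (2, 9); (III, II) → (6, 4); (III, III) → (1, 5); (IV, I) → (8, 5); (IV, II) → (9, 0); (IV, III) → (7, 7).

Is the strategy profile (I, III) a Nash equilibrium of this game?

Holding Country 2 at III: Country 1 gets 8 from I, versus 2 from II, 1 from III, 7 from IV. No profitable deviation for Country 1.
Holding Country 1 at I: Country 2 gets 5 from III, versus 2 from I, 1 from II. No profitable deviation for Country 2 either.

Yes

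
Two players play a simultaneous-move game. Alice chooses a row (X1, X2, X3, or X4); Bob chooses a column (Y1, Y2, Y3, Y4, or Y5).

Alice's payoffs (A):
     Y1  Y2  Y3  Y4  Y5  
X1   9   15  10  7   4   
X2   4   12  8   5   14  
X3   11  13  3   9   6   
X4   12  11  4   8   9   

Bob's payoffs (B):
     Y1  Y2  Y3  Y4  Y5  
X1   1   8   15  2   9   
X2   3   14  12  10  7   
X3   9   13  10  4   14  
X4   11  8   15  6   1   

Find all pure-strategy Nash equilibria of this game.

Find each player's best response to every opponent strategy; NE are the intersections.
Alice's best responses — vs Y1: X4 (payoff 12); vs Y2: X1 (payoff 15); vs Y3: X1 (payoff 10); vs Y4: X3 (payoff 9); vs Y5: X2 (payoff 14).
Bob's best responses — vs X1: Y3 (payoff 15); vs X2: Y2 (payoff 14); vs X3: Y5 (payoff 14); vs X4: Y3 (payoff 15).
The only mutual best response is (X1, Y3); neither player gains by switching there.

(X1, Y3)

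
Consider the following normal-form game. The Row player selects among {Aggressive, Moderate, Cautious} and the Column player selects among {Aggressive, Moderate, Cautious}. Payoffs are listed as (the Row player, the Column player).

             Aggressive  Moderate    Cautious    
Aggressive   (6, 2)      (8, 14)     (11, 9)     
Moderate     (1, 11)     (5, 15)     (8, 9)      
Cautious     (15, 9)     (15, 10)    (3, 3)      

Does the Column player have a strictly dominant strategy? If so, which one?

Check whether one of the Column player's strategies beats all alternatives regardless of what the opponent does.
Moderate strictly dominates: vs Aggressive: 14 > each of {2, 9}; vs Moderate: 15 > each of {11, 9}; vs Cautious: 10 > each of {9, 3}.

Moderate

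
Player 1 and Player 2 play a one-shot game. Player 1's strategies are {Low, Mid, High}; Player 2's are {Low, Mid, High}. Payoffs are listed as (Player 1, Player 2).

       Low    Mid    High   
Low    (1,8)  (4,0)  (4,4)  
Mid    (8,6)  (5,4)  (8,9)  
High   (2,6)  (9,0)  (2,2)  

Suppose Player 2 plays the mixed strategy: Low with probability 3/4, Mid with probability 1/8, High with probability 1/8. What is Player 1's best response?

Mid

Compute Player 1's expected payoff from each pure strategy against the given mix.
Low: (3/4)·1 + (1/8)·4 + (1/8)·4 = 7/4
Mid: (3/4)·8 + (1/8)·5 + (1/8)·8 = 61/8
High: (3/4)·2 + (1/8)·9 + (1/8)·2 = 23/8
Highest expected payoff is 61/8, from Mid.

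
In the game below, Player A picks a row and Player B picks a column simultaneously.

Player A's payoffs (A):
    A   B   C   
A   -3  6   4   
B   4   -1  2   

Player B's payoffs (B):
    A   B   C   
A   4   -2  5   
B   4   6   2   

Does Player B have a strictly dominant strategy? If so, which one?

Check whether one of Player B's strategies beats all alternatives regardless of what the opponent does.
A is not dominant: against A, C gives 5 > 4.
B is not dominant: against A, A gives 4 > -2.
C is not dominant: against B, A gives 4 > 2.
No single strategy is best against every opponent action.

None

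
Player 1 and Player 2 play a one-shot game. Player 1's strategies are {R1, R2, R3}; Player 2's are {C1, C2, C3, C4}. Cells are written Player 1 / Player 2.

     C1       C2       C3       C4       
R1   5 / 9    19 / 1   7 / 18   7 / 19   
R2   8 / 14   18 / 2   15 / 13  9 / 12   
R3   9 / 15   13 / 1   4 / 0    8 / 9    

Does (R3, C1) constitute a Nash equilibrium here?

Holding Player 2 at C1: Player 1 gets 9 from R3, versus 5 from R1, 8 from R2. No profitable deviation for Player 1.
Holding Player 1 at R3: Player 2 gets 15 from C1, versus 1 from C2, 0 from C3, 9 from C4. No profitable deviation for Player 2 either.

Yes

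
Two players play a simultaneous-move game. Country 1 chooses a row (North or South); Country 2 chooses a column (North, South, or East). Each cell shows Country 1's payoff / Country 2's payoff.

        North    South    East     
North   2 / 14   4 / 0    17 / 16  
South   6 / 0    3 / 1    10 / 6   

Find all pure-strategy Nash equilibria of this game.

A profile is a Nash equilibrium when each player is best-responding to the other.
Country 1's best responses — vs North: South (payoff 6); vs South: North (payoff 4); vs East: North (payoff 17).
Country 2's best responses — vs North: East (payoff 16); vs South: East (payoff 6).
The only mutual best response is (North, East); neither player gains by switching there.

(North, East)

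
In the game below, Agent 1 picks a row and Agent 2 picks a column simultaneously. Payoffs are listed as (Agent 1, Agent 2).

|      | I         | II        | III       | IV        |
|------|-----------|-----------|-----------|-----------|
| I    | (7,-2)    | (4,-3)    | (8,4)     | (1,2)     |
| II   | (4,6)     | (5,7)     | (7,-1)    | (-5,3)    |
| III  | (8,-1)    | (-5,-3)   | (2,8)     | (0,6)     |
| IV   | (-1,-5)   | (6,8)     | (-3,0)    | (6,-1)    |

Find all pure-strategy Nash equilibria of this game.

(I, III) and (IV, II)

Find each player's best response to every opponent strategy; NE are the intersections.
Agent 1's best responses — vs I: III (payoff 8); vs II: IV (payoff 6); vs III: I (payoff 8); vs IV: IV (payoff 6).
Agent 2's best responses — vs I: III (payoff 4); vs II: II (payoff 7); vs III: III (payoff 8); vs IV: II (payoff 8).
Mutual best responses occur at (I, III) and (IV, II); at each, neither player gains by switching.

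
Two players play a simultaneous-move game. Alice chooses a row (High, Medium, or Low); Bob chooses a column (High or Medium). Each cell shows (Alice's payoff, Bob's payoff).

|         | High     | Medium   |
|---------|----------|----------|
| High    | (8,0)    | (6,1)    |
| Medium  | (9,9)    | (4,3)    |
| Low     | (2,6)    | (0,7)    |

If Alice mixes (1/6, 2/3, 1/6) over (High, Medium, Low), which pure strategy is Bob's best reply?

Compute Bob's expected payoff from each pure strategy against the given mix.
High: (1/6)·0 + (2/3)·9 + (1/6)·6 = 7
Medium: (1/6)·1 + (2/3)·3 + (1/6)·7 = 10/3
Highest expected payoff is 7, from High.

High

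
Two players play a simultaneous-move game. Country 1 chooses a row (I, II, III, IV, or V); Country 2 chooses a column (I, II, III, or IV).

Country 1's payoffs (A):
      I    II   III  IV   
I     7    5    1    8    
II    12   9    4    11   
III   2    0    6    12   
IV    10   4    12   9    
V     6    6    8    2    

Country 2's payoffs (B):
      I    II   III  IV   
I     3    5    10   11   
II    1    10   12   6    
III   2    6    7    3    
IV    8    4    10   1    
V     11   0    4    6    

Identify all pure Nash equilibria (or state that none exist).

Find each player's best response to every opponent strategy; NE are the intersections.
Country 1's best responses — vs I: II (payoff 12); vs II: II (payoff 9); vs III: IV (payoff 12); vs IV: III (payoff 12).
Country 2's best responses — vs I: IV (payoff 11); vs II: III (payoff 12); vs III: III (payoff 7); vs IV: III (payoff 10); vs V: I (payoff 11).
The only mutual best response is (IV, III); neither player gains by switching there.

(IV, III)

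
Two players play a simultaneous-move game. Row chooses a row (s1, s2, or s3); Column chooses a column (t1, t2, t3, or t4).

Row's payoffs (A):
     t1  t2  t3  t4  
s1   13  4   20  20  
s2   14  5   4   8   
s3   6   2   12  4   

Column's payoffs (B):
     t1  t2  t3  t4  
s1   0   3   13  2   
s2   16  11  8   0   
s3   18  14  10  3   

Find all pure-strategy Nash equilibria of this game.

(s1, t3) and (s2, t1)

Check mutual best responses: a cell is a NE iff neither player can gain by unilaterally deviating.
Row's best responses — vs t1: s2 (payoff 14); vs t2: s2 (payoff 5); vs t3: s1 (payoff 20); vs t4: s1 (payoff 20).
Column's best responses — vs s1: t3 (payoff 13); vs s2: t1 (payoff 16); vs s3: t1 (payoff 18).
Mutual best responses occur at (s1, t3) and (s2, t1); at each, neither player gains by switching.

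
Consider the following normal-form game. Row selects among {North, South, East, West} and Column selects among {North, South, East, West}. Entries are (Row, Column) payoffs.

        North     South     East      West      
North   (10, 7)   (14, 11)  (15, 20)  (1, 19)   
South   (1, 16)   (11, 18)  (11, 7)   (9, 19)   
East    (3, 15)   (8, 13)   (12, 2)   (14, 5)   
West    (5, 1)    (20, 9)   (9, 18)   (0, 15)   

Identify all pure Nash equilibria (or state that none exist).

Check mutual best responses: a cell is a NE iff neither player can gain by unilaterally deviating.
Row's best responses — vs North: North (payoff 10); vs South: West (payoff 20); vs East: North (payoff 15); vs West: East (payoff 14).
Column's best responses — vs North: East (payoff 20); vs South: West (payoff 19); vs East: North (payoff 15); vs West: East (payoff 18).
The only mutual best response is (North, East); neither player gains by switching there.

(North, East)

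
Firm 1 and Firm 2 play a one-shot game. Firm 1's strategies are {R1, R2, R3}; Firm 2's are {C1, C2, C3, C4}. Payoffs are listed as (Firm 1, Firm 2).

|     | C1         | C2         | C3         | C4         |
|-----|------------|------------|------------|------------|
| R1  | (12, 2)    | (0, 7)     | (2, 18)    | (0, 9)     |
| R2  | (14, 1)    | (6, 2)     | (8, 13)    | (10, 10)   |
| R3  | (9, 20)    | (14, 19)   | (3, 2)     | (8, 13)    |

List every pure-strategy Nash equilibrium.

(R2, C3)

A profile is a Nash equilibrium when each player is best-responding to the other.
Firm 1's best responses — vs C1: R2 (payoff 14); vs C2: R3 (payoff 14); vs C3: R2 (payoff 8); vs C4: R2 (payoff 10).
Firm 2's best responses — vs R1: C3 (payoff 18); vs R2: C3 (payoff 13); vs R3: C1 (payoff 20).
The only mutual best response is (R2, C3); neither player gains by switching there.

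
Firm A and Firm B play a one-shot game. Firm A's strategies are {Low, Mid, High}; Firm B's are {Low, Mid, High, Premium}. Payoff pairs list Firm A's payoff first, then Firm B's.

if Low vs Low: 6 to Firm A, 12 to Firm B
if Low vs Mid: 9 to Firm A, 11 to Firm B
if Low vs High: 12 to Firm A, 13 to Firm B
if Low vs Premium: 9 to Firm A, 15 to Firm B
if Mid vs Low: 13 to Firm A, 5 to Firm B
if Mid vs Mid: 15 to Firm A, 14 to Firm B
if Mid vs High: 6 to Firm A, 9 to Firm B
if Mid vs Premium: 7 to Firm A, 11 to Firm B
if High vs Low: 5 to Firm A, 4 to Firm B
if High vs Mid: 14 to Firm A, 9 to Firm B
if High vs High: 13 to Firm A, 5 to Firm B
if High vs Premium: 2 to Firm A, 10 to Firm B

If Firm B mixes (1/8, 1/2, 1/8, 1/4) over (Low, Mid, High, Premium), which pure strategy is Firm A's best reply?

Mid

Compute Firm A's expected payoff from each pure strategy against the given mix.
Low: (1/8)·6 + (1/2)·9 + (1/8)·12 + (1/4)·9 = 9
Mid: (1/8)·13 + (1/2)·15 + (1/8)·6 + (1/4)·7 = 93/8
High: (1/8)·5 + (1/2)·14 + (1/8)·13 + (1/4)·2 = 39/4
Highest expected payoff is 93/8, from Mid.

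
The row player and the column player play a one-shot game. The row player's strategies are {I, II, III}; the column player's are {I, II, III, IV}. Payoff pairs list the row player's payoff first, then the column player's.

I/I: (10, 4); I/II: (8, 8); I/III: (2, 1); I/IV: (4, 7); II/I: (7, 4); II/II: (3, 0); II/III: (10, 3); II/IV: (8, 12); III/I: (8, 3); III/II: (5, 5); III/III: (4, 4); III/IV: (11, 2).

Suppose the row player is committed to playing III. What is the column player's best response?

With the row player fixed at III, the column player's payoffs are: I → 3, II → 5, III → 4, IV → 2.
The maximum is 5, achieved by II.

II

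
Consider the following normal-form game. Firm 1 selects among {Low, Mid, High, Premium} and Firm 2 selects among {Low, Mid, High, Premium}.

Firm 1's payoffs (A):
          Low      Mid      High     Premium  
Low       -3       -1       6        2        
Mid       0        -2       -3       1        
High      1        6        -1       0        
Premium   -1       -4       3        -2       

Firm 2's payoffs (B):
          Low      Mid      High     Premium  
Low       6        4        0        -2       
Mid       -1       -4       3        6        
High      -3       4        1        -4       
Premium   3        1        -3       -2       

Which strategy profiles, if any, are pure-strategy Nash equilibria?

(High, Mid)

Check mutual best responses: a cell is a NE iff neither player can gain by unilaterally deviating.
Firm 1's best responses — vs Low: High (payoff 1); vs Mid: High (payoff 6); vs High: Low (payoff 6); vs Premium: Low (payoff 2).
Firm 2's best responses — vs Low: Low (payoff 6); vs Mid: Premium (payoff 6); vs High: Mid (payoff 4); vs Premium: Low (payoff 3).
The only mutual best response is (High, Mid); neither player gains by switching there.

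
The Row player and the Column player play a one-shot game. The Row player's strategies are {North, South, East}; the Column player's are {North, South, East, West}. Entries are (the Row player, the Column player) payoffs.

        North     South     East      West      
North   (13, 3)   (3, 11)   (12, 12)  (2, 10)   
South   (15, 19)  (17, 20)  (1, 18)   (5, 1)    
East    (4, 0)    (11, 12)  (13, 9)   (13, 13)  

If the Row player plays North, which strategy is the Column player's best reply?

East

With the Row player fixed at North, the Column player's payoffs are: North → 3, South → 11, East → 12, West → 10.
The maximum is 12, achieved by East.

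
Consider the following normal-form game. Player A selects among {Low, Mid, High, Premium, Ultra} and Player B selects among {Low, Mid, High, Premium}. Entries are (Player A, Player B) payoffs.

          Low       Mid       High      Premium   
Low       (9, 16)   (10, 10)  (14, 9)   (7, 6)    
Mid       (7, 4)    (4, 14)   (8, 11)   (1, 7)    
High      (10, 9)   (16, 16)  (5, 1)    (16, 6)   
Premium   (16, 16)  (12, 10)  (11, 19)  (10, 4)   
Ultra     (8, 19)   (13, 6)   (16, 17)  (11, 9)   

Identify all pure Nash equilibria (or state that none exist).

(High, Mid)

Check mutual best responses: a cell is a NE iff neither player can gain by unilaterally deviating.
Player A's best responses — vs Low: Premium (payoff 16); vs Mid: High (payoff 16); vs High: Ultra (payoff 16); vs Premium: High (payoff 16).
Player B's best responses — vs Low: Low (payoff 16); vs Mid: Mid (payoff 14); vs High: Mid (payoff 16); vs Premium: High (payoff 19); vs Ultra: Low (payoff 19).
The only mutual best response is (High, Mid); neither player gains by switching there.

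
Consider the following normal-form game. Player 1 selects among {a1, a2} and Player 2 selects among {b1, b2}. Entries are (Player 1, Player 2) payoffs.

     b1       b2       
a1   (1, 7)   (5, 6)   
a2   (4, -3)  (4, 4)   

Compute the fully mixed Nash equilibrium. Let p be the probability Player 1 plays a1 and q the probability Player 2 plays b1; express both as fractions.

p = 7/8, q = 1/4

Each player's mixing probability is pinned down by making the *other* player indifferent.
Player 2 indifferent between b1 and b2: p·7 + (1−p)·(-3) = p·6 + (1−p)·4 ⟹ (-3) + 10p = 4 + 2p ⟹ p = 7/8.
Player 1 indifferent between a1 and a2: q·1 + (1−q)·5 = q·4 + (1−q)·4 ⟹ 5 + (-4)q = 4 + 0q ⟹ q = 1/4.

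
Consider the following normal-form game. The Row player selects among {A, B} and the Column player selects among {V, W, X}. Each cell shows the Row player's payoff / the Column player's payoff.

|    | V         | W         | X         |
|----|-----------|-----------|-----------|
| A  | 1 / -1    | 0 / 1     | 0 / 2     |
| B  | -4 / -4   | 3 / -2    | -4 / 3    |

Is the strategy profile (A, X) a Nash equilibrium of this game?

Yes

Holding the Column player at X: the Row player gets 0 from A, versus -4 from B. No profitable deviation for the Row player.
Holding the Row player at A: the Column player gets 2 from X, versus -1 from V, 1 from W. No profitable deviation for the Column player either.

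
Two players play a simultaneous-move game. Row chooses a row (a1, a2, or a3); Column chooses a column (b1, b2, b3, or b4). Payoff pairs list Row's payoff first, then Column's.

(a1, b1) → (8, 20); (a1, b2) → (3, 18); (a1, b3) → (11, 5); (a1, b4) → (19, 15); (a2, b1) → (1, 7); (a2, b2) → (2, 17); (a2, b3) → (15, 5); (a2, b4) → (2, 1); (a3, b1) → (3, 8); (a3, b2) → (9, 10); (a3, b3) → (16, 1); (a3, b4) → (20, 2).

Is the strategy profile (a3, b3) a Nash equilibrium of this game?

No

Holding Column at b3: Row gets 16 from a3, versus 11 from a1, 15 from a2. No profitable deviation for Row.
Holding Row at a3: Column gets 1 from b3 but could get 10 by switching to b2. Column has a profitable deviation.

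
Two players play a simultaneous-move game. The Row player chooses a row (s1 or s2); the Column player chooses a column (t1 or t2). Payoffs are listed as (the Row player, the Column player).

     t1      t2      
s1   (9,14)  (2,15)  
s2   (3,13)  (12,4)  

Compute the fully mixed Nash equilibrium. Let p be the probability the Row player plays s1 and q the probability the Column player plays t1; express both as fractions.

p = 9/10, q = 5/8

In a mixed NE each player is indifferent between their pure strategies, so the opponent's mix sets the indifference.
The Column player indifferent between t1 and t2: p·14 + (1−p)·13 = p·15 + (1−p)·4 ⟹ 13 + 1p = 4 + 11p ⟹ p = 9/10.
The Row player indifferent between s1 and s2: q·9 + (1−q)·2 = q·3 + (1−q)·12 ⟹ 2 + 7q = 12 + (-9)q ⟹ q = 5/8.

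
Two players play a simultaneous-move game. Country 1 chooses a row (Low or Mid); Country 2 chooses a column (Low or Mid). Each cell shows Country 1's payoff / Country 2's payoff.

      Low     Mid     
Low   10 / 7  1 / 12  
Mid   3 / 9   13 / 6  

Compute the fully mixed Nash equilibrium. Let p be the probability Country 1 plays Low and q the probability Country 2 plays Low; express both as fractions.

p = 3/8, q = 12/19

Each player's mixing probability is pinned down by making the *other* player indifferent.
Country 2 indifferent between Low and Mid: p·7 + (1−p)·9 = p·12 + (1−p)·6 ⟹ 9 + (-2)p = 6 + 6p ⟹ p = 3/8.
Country 1 indifferent between Low and Mid: q·10 + (1−q)·1 = q·3 + (1−q)·13 ⟹ 1 + 9q = 13 + (-10)q ⟹ q = 12/19.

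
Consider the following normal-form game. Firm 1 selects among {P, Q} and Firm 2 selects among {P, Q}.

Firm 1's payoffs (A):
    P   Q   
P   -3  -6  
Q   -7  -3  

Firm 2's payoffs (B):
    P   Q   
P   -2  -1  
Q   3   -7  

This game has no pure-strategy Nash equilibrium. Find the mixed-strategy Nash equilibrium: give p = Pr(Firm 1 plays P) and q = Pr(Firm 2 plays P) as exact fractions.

p = 10/11, q = 3/7

Each player's mixing probability is pinned down by making the *other* player indifferent.
Firm 2 indifferent between P and Q: p·(-2) + (1−p)·3 = p·(-1) + (1−p)·(-7) ⟹ 3 + (-5)p = (-7) + 6p ⟹ p = 10/11.
Firm 1 indifferent between P and Q: q·(-3) + (1−q)·(-6) = q·(-7) + (1−q)·(-3) ⟹ (-6) + 3q = (-3) + (-4)q ⟹ q = 3/7.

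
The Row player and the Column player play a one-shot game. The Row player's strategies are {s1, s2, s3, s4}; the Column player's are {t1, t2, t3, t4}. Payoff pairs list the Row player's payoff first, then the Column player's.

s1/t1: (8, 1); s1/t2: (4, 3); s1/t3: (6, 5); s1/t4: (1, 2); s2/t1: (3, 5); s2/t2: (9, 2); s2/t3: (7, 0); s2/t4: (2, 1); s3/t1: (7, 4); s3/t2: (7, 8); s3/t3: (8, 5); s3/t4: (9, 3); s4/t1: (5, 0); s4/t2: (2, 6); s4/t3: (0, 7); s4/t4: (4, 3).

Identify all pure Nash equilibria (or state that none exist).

Find each player's best response to every opponent strategy; NE are the intersections.
The Row player's best responses — vs t1: s1 (payoff 8); vs t2: s2 (payoff 9); vs t3: s3 (payoff 8); vs t4: s3 (payoff 9).
The Column player's best responses — vs s1: t3 (payoff 5); vs s2: t1 (payoff 5); vs s3: t2 (payoff 8); vs s4: t3 (payoff 7).
No cell has both players best-responding. For instance, the Row player's best reply to t3 is s3, but against s3 the Column player prefers t2 over t3.

None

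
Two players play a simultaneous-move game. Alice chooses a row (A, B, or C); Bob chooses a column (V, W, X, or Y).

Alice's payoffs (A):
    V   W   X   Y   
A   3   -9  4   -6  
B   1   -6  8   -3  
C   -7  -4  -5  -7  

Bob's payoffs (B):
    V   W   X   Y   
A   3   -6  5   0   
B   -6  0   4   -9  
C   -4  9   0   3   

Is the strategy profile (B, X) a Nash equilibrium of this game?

Holding Bob at X: Alice gets 8 from B, versus 4 from A, -5 from C. No profitable deviation for Alice.
Holding Alice at B: Bob gets 4 from X, versus -6 from V, 0 from W, -9 from Y. No profitable deviation for Bob either.

Yes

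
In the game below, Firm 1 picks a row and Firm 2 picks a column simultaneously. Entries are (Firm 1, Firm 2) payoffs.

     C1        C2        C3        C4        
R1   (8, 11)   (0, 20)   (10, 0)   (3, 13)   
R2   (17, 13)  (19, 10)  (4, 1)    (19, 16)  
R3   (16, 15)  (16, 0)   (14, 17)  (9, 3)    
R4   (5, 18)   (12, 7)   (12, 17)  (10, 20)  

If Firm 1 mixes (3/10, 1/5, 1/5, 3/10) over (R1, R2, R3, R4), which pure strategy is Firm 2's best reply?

C1

Compute Firm 2's expected payoff from each pure strategy against the given mix.
C1: (3/10)·11 + (1/5)·13 + (1/5)·15 + (3/10)·18 = 143/10
C2: (3/10)·20 + (1/5)·10 + (1/5)·0 + (3/10)·7 = 101/10
C3: (3/10)·0 + (1/5)·1 + (1/5)·17 + (3/10)·17 = 87/10
C4: (3/10)·13 + (1/5)·16 + (1/5)·3 + (3/10)·20 = 137/10
Highest expected payoff is 143/10, from C1.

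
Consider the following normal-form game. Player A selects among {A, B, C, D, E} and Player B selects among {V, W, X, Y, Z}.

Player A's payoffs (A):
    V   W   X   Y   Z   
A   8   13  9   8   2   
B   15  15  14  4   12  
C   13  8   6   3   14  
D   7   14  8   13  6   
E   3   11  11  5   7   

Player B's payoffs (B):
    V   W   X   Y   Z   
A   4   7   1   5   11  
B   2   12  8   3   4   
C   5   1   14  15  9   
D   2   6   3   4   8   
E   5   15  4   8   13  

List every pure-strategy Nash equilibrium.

A profile is a Nash equilibrium when each player is best-responding to the other.
Player A's best responses — vs V: B (payoff 15); vs W: B (payoff 15); vs X: B (payoff 14); vs Y: D (payoff 13); vs Z: C (payoff 14).
Player B's best responses — vs A: Z (payoff 11); vs B: W (payoff 12); vs C: Y (payoff 15); vs D: Z (payoff 8); vs E: W (payoff 15).
The only mutual best response is (B, W); neither player gains by switching there.

(B, W)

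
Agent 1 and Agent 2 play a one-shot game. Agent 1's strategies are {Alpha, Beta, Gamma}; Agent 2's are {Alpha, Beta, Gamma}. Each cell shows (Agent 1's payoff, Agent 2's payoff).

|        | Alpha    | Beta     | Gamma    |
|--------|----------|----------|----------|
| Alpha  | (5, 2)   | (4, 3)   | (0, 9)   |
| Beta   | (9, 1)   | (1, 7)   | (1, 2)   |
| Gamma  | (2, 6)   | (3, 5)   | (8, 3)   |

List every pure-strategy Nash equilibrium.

A profile is a Nash equilibrium when each player is best-responding to the other.
Agent 1's best responses — vs Alpha: Beta (payoff 9); vs Beta: Alpha (payoff 4); vs Gamma: Gamma (payoff 8).
Agent 2's best responses — vs Alpha: Gamma (payoff 9); vs Beta: Beta (payoff 7); vs Gamma: Alpha (payoff 6).
No cell has both players best-responding. For instance, Agent 1's best reply to Alpha is Beta, but against Beta Agent 2 prefers Beta over Alpha.

None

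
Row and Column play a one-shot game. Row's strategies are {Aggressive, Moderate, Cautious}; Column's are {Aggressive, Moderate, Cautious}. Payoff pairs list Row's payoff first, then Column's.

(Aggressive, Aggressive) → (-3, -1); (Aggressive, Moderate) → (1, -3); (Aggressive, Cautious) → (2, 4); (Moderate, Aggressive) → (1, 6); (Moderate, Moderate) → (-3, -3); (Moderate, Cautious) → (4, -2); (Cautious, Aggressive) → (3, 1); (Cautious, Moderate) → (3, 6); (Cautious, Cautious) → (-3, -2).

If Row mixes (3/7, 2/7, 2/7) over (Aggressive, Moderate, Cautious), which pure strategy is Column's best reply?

Aggressive

Compute Column's expected payoff from each pure strategy against the given mix.
Aggressive: (3/7)·(-1) + (2/7)·6 + (2/7)·1 = 11/7
Moderate: (3/7)·(-3) + (2/7)·(-3) + (2/7)·6 = -3/7
Cautious: (3/7)·4 + (2/7)·(-2) + (2/7)·(-2) = 4/7
Highest expected payoff is 11/7, from Aggressive.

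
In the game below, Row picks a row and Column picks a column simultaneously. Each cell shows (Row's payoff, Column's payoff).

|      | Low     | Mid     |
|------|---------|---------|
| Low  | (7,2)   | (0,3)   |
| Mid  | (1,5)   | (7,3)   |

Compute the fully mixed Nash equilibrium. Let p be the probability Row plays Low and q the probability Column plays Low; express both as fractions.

In a mixed NE each player is indifferent between their pure strategies, so the opponent's mix sets the indifference.
Column indifferent between Low and Mid: p·2 + (1−p)·5 = p·3 + (1−p)·3 ⟹ 5 + (-3)p = 3 + 0p ⟹ p = 2/3.
Row indifferent between Low and Mid: q·7 + (1−q)·0 = q·1 + (1−q)·7 ⟹ 0 + 7q = 7 + (-6)q ⟹ q = 7/13.

p = 2/3, q = 7/13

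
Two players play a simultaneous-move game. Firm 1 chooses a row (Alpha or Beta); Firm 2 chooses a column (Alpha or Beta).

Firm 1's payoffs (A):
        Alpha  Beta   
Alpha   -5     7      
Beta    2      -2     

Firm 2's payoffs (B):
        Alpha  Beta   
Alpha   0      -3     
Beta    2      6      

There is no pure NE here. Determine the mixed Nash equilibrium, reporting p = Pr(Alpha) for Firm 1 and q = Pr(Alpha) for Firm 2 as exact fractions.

In a mixed NE each player is indifferent between their pure strategies, so the opponent's mix sets the indifference.
Firm 2 indifferent between Alpha and Beta: p·0 + (1−p)·2 = p·(-3) + (1−p)·6 ⟹ 2 + (-2)p = 6 + (-9)p ⟹ p = 4/7.
Firm 1 indifferent between Alpha and Beta: q·(-5) + (1−q)·7 = q·2 + (1−q)·(-2) ⟹ 7 + (-12)q = (-2) + 4q ⟹ q = 9/16.

p = 4/7, q = 9/16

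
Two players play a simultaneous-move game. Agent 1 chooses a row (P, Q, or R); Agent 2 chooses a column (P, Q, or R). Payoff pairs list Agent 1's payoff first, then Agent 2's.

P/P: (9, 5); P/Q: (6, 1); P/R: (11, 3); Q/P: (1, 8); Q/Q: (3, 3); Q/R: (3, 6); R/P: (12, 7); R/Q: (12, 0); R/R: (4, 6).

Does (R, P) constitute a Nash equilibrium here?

Holding Agent 2 at P: Agent 1 gets 12 from R, versus 9 from P, 1 from Q. No profitable deviation for Agent 1.
Holding Agent 1 at R: Agent 2 gets 7 from P, versus 0 from Q, 6 from R. No profitable deviation for Agent 2 either.

Yes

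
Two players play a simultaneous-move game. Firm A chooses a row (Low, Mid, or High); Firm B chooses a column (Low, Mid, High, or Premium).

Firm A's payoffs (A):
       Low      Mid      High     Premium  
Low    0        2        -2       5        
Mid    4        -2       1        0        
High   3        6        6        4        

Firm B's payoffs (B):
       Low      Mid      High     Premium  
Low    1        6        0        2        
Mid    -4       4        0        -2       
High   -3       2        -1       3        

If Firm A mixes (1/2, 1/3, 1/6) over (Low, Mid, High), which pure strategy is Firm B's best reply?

Firm B's best reply maximizes expected payoff against the mix.
Low: (1/2)·1 + (1/3)·(-4) + (1/6)·(-3) = -4/3
Mid: (1/2)·6 + (1/3)·4 + (1/6)·2 = 14/3
High: (1/2)·0 + (1/3)·0 + (1/6)·(-1) = -1/6
Premium: (1/2)·2 + (1/3)·(-2) + (1/6)·3 = 5/6
Highest expected payoff is 14/3, from Mid.

Mid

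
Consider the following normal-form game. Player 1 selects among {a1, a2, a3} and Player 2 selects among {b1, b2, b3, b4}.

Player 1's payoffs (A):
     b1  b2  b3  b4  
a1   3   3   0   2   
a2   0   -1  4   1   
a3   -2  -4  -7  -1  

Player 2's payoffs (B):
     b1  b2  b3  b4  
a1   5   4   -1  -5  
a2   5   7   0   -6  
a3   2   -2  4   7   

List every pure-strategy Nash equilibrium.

(a1, b1)

Check mutual best responses: a cell is a NE iff neither player can gain by unilaterally deviating.
Player 1's best responses — vs b1: a1 (payoff 3); vs b2: a1 (payoff 3); vs b3: a2 (payoff 4); vs b4: a1 (payoff 2).
Player 2's best responses — vs a1: b1 (payoff 5); vs a2: b2 (payoff 7); vs a3: b4 (payoff 7).
The only mutual best response is (a1, b1); neither player gains by switching there.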